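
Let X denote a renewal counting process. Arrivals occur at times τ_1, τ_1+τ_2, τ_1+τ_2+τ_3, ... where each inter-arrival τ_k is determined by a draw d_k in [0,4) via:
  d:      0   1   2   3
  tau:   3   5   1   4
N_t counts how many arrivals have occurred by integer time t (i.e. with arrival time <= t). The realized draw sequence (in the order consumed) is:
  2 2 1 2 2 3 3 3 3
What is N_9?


draw d_1=2: τ_1=1, arrival time A_1=1
draw d_2=2: τ_2=1, arrival time A_2=2
draw d_3=1: τ_3=5, arrival time A_3=7
draw d_4=2: τ_4=1, arrival time A_4=8
draw d_5=2: τ_5=1, arrival time A_5=9
draw d_6=3: τ_6=4, arrival time A_6=13
draw d_7=3: τ_7=4, arrival time A_7=17
draw d_8=3: τ_8=4, arrival time A_8=21
draw d_9=3: τ_9=4, arrival time A_9=25
N_t over t=0..9: 0:0 1:1 2:2 3:2 4:2 5:2 6:2 7:3 8:4 9:5

5


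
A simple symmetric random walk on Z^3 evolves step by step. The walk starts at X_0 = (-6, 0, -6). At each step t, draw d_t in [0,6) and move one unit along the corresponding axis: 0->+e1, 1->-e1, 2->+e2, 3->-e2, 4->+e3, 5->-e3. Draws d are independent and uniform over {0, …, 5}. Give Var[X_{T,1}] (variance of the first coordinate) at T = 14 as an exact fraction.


14/3

Outcome values over d=0..5: [1, -1, 0, 0, 0, 0]
Σy = 0, Σy² = 2, M = 6
μ = 0/6 = 0,  σ² = 2/6 − (0)² = 1/3
Independent increments: Var[X_14] = 14·σ² = 14·(1/3) = 14/3


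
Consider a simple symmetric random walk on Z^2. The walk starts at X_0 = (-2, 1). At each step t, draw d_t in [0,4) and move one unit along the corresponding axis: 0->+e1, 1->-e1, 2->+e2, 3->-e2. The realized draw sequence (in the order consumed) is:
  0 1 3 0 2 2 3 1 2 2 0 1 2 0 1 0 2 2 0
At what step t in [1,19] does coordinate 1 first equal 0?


t=0: X=(-2, 1), d=0 → +e1, X_1=(-1, 1)
t=1: X=(-1, 1), d=1 → -e1, X_2=(-2, 1)
t=2: X=(-2, 1), d=3 → -e2, X_3=(-2, 0)
t=3: X=(-2, 0), d=0 → +e1, X_4=(-1, 0)
t=4: X=(-1, 0), d=2 → +e2, X_5=(-1, 1)
t=5: X=(-1, 1), d=2 → +e2, X_6=(-1, 2)
t=6: X=(-1, 2), d=3 → -e2, X_7=(-1, 1)
t=7: X=(-1, 1), d=1 → -e1, X_8=(-2, 1)
t=8: X=(-2, 1), d=2 → +e2, X_9=(-2, 2)
t=9: X=(-2, 2), d=2 → +e2, X_10=(-2, 3)
t=10: X=(-2, 3), d=0 → +e1, X_11=(-1, 3)
t=11: X=(-1, 3), d=1 → -e1, X_12=(-2, 3)
t=12: X=(-2, 3), d=2 → +e2, X_13=(-2, 4)
t=13: X=(-2, 4), d=0 → +e1, X_14=(-1, 4)
t=14: X=(-1, 4), d=1 → -e1, X_15=(-2, 4)
t=15: X=(-2, 4), d=0 → +e1, X_16=(-1, 4)
t=16: X=(-1, 4), d=2 → +e2, X_17=(-1, 5)
t=17: X=(-1, 5), d=2 → +e2, X_18=(-1, 6)
t=18: X=(-1, 6), d=0 → +e1, X_19=(0, 6)

19


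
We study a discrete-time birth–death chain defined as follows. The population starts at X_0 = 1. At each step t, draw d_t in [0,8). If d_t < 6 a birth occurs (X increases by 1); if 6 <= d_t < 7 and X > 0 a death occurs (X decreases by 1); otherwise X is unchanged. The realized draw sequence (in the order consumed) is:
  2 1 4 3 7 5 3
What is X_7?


7

t=0: X=1, d=2 → birth, X_1=2
t=1: X=2, d=1 → birth, X_2=3
t=2: X=3, d=4 → birth, X_3=4
t=3: X=4, d=3 → birth, X_4=5
t=4: X=5, d=7 → hold, X_5=5
t=5: X=5, d=5 → birth, X_6=6
t=6: X=6, d=3 → birth, X_7=7


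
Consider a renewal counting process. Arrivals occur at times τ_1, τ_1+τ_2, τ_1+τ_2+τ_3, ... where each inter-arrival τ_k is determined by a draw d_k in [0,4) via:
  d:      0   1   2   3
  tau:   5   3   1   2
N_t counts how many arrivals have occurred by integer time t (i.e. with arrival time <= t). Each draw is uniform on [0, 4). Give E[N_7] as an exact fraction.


38701/16384

Inter-arrival values over d=0..3: [5, 3, 1, 2]
Each d has probability 1/4, so the pmf of τ is: f(1) = 1/4, f(2) = 1/4, f(3) = 1/4, f(5) = 1/4
Renewal equation for m(n) = E[N_n]: condition on τ_1 = k (if k <= n, one arrival plus a fresh copy on the remaining n−k steps): m(n) = F(n) + Σ_{k<=n} f(k)·m(n−k), where F(n) = P(τ <= n) and m(0) = 0
m(1) = F(1) = 1/4
m(2) = F(2) + f(1)·m(1) = 1/2 + 1/4·1/4 = 9/16
m(3) = F(3) + f(1)·m(2) + f(2)·m(1) = 3/4 + 1/4·9/16 + 1/4·1/4 = 61/64
m(4) = F(4) + f(1)·m(3) + f(2)·m(2) + f(3)·m(1) = 3/4 + 1/4·61/64 + 1/4·9/16 + 1/4·1/4 = 305/256
m(5) = F(5) + f(1)·m(4) + f(2)·m(3) + f(3)·m(2) = 1 + 1/4·305/256 + 1/4·61/64 + 1/4·9/16 = 1717/1024
m(6) = F(6) + f(1)·m(5) + f(2)·m(4) + f(3)·m(3) + f(5)·m(1) = 1 + 1/4·1717/1024 + 1/4·305/256 + 1/4·61/64 + 1/4·1/4 = 8265/4096
m(7) = F(7) + f(1)·m(6) + f(2)·m(5) + f(3)·m(4) + f(5)·m(2) = 1 + 1/4·8265/4096 + 1/4·1717/1024 + 1/4·305/256 + 1/4·9/16 = 38701/16384
E[N_7] = m(7) = 38701/16384


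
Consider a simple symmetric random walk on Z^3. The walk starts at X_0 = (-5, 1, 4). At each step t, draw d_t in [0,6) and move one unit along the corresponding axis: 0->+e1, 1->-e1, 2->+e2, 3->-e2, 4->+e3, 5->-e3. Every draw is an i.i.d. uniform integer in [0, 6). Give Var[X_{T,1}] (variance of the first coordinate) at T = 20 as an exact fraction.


Outcome values over d=0..5: [1, -1, 0, 0, 0, 0]
Σy = 0, Σy² = 2, M = 6
μ = 0/6 = 0,  σ² = 2/6 − (0)² = 1/3
Independent increments: Var[X_20] = 20·σ² = 20·(1/3) = 20/3

20/3


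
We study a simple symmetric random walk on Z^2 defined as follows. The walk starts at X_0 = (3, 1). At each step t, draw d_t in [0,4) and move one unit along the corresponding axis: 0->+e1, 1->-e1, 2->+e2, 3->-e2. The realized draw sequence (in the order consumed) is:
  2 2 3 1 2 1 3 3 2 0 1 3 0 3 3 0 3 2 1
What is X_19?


t=0: X=(3, 1), d=2 → +e2, X_1=(3, 2)
t=1: X=(3, 2), d=2 → +e2, X_2=(3, 3)
t=2: X=(3, 3), d=3 → -e2, X_3=(3, 2)
t=3: X=(3, 2), d=1 → -e1, X_4=(2, 2)
t=4: X=(2, 2), d=2 → +e2, X_5=(2, 3)
t=5: X=(2, 3), d=1 → -e1, X_6=(1, 3)
t=6: X=(1, 3), d=3 → -e2, X_7=(1, 2)
t=7: X=(1, 2), d=3 → -e2, X_8=(1, 1)
t=8: X=(1, 1), d=2 → +e2, X_9=(1, 2)
t=9: X=(1, 2), d=0 → +e1, X_10=(2, 2)
t=10: X=(2, 2), d=1 → -e1, X_11=(1, 2)
t=11: X=(1, 2), d=3 → -e2, X_12=(1, 1)
t=12: X=(1, 1), d=0 → +e1, X_13=(2, 1)
t=13: X=(2, 1), d=3 → -e2, X_14=(2, 0)
t=14: X=(2, 0), d=3 → -e2, X_15=(2, -1)
t=15: X=(2, -1), d=0 → +e1, X_16=(3, -1)
t=16: X=(3, -1), d=3 → -e2, X_17=(3, -2)
t=17: X=(3, -2), d=2 → +e2, X_18=(3, -1)
t=18: X=(3, -1), d=1 → -e1, X_19=(2, -1)

(2, -1)


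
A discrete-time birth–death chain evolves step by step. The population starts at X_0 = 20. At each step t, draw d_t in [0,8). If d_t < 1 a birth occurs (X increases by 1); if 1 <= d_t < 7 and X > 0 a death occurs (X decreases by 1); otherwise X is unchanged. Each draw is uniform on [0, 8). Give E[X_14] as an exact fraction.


X can drop by at most 1 per step and X_0 = 20 > T = 14, so X_t >= 20 − t >= 6 > 0 for every t <= 14: the floor at 0 (the 'and X > 0' condition) never binds. Hence X_14 = X_0 + Σ_{t<14} Y_t with i.i.d. increments Y_t = y(d_t) ∈ {+1, −1, 0}.
Outcome values over d=0..7: [1, -1, -1, -1, -1, -1, -1, 0]
Σy = -5, Σy² = 7, M = 8
μ = -5/8 = -5/8,  σ² = 7/8 − (-5/8)² = 31/64
E[X_14] = 20 + 14·(-5/8) = 45/4

45/4


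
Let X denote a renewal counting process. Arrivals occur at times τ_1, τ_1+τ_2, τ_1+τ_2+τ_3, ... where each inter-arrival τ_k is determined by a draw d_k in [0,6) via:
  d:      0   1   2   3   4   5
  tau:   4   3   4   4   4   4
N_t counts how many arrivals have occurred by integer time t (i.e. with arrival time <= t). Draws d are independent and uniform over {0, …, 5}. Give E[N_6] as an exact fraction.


Inter-arrival values over d=0..5: [4, 3, 4, 4, 4, 4]
Each d has probability 1/6, so the pmf of τ is: f(3) = 1/6, f(4) = 5/6
Renewal equation for m(n) = E[N_n]: condition on τ_1 = k (if k <= n, one arrival plus a fresh copy on the remaining n−k steps): m(n) = F(n) + Σ_{k<=n} f(k)·m(n−k), where F(n) = P(τ <= n) and m(0) = 0
m(1) = F(1) = 0
m(2) = F(2) = 0
m(3) = F(3) = 1/6
m(4) = F(4) = 1
m(5) = F(5) = 1
m(6) = F(6) + f(3)·m(3) = 1 + 1/6·1/6 = 37/36
E[N_6] = m(6) = 37/36

37/36


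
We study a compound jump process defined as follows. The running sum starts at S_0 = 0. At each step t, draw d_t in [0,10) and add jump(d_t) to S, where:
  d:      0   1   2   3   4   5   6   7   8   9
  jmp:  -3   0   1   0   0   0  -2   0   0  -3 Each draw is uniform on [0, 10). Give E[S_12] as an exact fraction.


-42/5

Outcome values over d=0..9: [-3, 0, 1, 0, 0, 0, -2, 0, 0, -3]
Σy = -7, Σy² = 23, M = 10
μ = -7/10 = -7/10,  σ² = 23/10 − (-7/10)² = 181/100
E[S_12] = 0 + 12·(-7/10) = -42/5


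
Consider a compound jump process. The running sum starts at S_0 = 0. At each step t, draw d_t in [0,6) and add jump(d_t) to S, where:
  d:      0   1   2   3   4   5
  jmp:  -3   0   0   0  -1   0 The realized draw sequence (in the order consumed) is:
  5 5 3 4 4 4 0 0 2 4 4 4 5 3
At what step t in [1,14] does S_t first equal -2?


t=0: S=0, d=5, jump=0, S_1=0
t=1: S=0, d=5, jump=0, S_2=0
t=2: S=0, d=3, jump=0, S_3=0
t=3: S=0, d=4, jump=-1, S_4=-1
t=4: S=-1, d=4, jump=-1, S_5=-2
t=5: S=-2, d=4, jump=-1, S_6=-3
t=6: S=-3, d=0, jump=-3, S_7=-6
t=7: S=-6, d=0, jump=-3, S_8=-9
t=8: S=-9, d=2, jump=0, S_9=-9
t=9: S=-9, d=4, jump=-1, S_10=-10
t=10: S=-10, d=4, jump=-1, S_11=-11
t=11: S=-11, d=4, jump=-1, S_12=-12
t=12: S=-12, d=5, jump=0, S_13=-12
t=13: S=-12, d=3, jump=0, S_14=-12

5


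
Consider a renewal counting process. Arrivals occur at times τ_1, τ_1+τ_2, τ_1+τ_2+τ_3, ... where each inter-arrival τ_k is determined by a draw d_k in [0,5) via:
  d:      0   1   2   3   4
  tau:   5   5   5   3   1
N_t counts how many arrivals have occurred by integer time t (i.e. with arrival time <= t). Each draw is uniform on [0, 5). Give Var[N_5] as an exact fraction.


Inter-arrival values over d=0..4: [5, 5, 5, 3, 1]
Each d has probability 1/5, so the pmf of τ is: f(1) = 1/5, f(3) = 1/5, f(5) = 3/5
Let p_n(j) = P(N_n = j), with p_0 = [1]. Condition on τ_1: p_n(0) = P(τ > n), and for j >= 1, p_n(j) = Σ_{k<=n} f(k)·p_{n−k}(j−1)
p_1 = [4/5, 1/5]  (j = 0..1)
p_2 = [4/5, 4/25, 1/25]  (j = 0..2)
p_3 = [3/5, 9/25, 4/125, 1/125]  (j = 0..3)
p_4 = [3/5, 7/25, 14/125, 4/625, 1/625]  (j = 0..4)
p_5 = [0, 22/25, 11/125, 19/625, 4/3125, 1/3125]  (j = 0..5)
E[N_5] = Σ j·p_5(j) = 3606/3125;  E[N_5²] = Σ j²·p_5(j) = 4794/3125
Var[N_5] = 4794/3125 − (3606/3125)² = 1978014/9765625

1978014/9765625


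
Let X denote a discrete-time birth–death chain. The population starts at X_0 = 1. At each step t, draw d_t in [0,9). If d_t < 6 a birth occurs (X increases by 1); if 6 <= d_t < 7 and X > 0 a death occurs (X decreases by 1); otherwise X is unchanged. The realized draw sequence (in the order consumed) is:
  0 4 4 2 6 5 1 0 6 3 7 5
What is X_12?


8

t=0: X=1, d=0 → birth, X_1=2
t=1: X=2, d=4 → birth, X_2=3
t=2: X=3, d=4 → birth, X_3=4
t=3: X=4, d=2 → birth, X_4=5
t=4: X=5, d=6 → death, X_5=4
t=5: X=4, d=5 → birth, X_6=5
t=6: X=5, d=1 → birth, X_7=6
t=7: X=6, d=0 → birth, X_8=7
t=8: X=7, d=6 → death, X_9=6
t=9: X=6, d=3 → birth, X_10=7
t=10: X=7, d=7 → hold, X_11=7
t=11: X=7, d=5 → birth, X_12=8


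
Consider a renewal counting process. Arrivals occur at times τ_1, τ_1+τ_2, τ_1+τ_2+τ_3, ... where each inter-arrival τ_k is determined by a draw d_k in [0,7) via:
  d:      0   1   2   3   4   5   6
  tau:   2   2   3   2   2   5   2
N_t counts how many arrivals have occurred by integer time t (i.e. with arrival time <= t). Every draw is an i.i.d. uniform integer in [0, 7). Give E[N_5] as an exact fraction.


12/7

Inter-arrival values over d=0..6: [2, 2, 3, 2, 2, 5, 2]
Each d has probability 1/7, so the pmf of τ is: f(2) = 5/7, f(3) = 1/7, f(5) = 1/7
Renewal equation for m(n) = E[N_n]: condition on τ_1 = k (if k <= n, one arrival plus a fresh copy on the remaining n−k steps): m(n) = F(n) + Σ_{k<=n} f(k)·m(n−k), where F(n) = P(τ <= n) and m(0) = 0
m(1) = F(1) = 0
m(2) = F(2) = 5/7
m(3) = F(3) = 6/7
m(4) = F(4) + f(2)·m(2) = 6/7 + 5/7·5/7 = 67/49
m(5) = F(5) + f(2)·m(3) + f(3)·m(2) = 1 + 5/7·6/7 + 1/7·5/7 = 12/7
E[N_5] = m(5) = 12/7


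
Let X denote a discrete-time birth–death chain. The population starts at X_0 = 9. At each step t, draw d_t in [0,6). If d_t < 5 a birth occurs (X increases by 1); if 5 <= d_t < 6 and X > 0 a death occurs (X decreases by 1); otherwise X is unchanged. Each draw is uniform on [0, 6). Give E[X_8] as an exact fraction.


X can drop by at most 1 per step and X_0 = 9 > T = 8, so X_t >= 9 − t >= 1 > 0 for every t <= 8: the floor at 0 (the 'and X > 0' condition) never binds. Hence X_8 = X_0 + Σ_{t<8} Y_t with i.i.d. increments Y_t = y(d_t) ∈ {+1, −1, 0}.
Outcome values over d=0..5: [1, 1, 1, 1, 1, -1]
Σy = 4, Σy² = 6, M = 6
μ = 4/6 = 2/3,  σ² = 6/6 − (2/3)² = 5/9
E[X_8] = 9 + 8·(2/3) = 43/3

43/3


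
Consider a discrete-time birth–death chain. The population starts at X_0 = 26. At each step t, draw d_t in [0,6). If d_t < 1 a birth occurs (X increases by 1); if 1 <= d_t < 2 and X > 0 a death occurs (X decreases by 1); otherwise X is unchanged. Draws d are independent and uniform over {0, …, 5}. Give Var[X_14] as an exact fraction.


X can drop by at most 1 per step and X_0 = 26 > T = 14, so X_t >= 26 − t >= 12 > 0 for every t <= 14: the floor at 0 (the 'and X > 0' condition) never binds. Hence X_14 = X_0 + Σ_{t<14} Y_t with i.i.d. increments Y_t = y(d_t) ∈ {+1, −1, 0}.
Outcome values over d=0..5: [1, -1, 0, 0, 0, 0]
Σy = 0, Σy² = 2, M = 6
μ = 0/6 = 0,  σ² = 2/6 − (0)² = 1/3
Independent increments: Var[X_14] = 14·σ² = 14·(1/3) = 14/3

14/3


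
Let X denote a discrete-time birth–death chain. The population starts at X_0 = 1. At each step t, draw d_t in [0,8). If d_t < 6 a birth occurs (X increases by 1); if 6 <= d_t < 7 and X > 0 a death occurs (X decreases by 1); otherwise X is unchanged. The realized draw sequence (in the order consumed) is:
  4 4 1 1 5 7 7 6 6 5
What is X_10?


t=0: X=1, d=4 → birth, X_1=2
t=1: X=2, d=4 → birth, X_2=3
t=2: X=3, d=1 → birth, X_3=4
t=3: X=4, d=1 → birth, X_4=5
t=4: X=5, d=5 → birth, X_5=6
t=5: X=6, d=7 → hold, X_6=6
t=6: X=6, d=7 → hold, X_7=6
t=7: X=6, d=6 → death, X_8=5
t=8: X=5, d=6 → death, X_9=4
t=9: X=4, d=5 → birth, X_10=5

5


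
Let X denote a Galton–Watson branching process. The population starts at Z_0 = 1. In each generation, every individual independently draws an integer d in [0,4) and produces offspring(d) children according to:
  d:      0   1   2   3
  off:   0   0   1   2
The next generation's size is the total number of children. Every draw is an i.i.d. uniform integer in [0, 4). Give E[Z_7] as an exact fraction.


Outcome values over d=0..3: [0, 0, 1, 2]
Σy = 3, Σy² = 5, M = 4
μ = 3/4 = 3/4,  σ² = 5/4 − (3/4)² = 11/16
E[Z_0] = 1
E[Z_1] = 3/4·E[Z_0] = 3/4
E[Z_2] = 3/4·E[Z_1] = 9/16
E[Z_3] = 3/4·E[Z_2] = 27/64
E[Z_4] = 3/4·E[Z_3] = 81/256
E[Z_5] = 3/4·E[Z_4] = 243/1024
E[Z_6] = 3/4·E[Z_5] = 729/4096
E[Z_7] = 3/4·E[Z_6] = 2187/16384

2187/16384


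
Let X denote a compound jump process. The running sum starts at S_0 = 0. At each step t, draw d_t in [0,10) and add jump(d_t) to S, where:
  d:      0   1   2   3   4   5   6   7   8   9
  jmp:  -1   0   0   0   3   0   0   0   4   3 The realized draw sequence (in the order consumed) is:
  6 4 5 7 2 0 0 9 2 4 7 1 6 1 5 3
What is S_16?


t=0: S=0, d=6, jump=0, S_1=0
t=1: S=0, d=4, jump=3, S_2=3
t=2: S=3, d=5, jump=0, S_3=3
t=3: S=3, d=7, jump=0, S_4=3
t=4: S=3, d=2, jump=0, S_5=3
t=5: S=3, d=0, jump=-1, S_6=2
t=6: S=2, d=0, jump=-1, S_7=1
t=7: S=1, d=9, jump=3, S_8=4
t=8: S=4, d=2, jump=0, S_9=4
t=9: S=4, d=4, jump=3, S_10=7
t=10: S=7, d=7, jump=0, S_11=7
t=11: S=7, d=1, jump=0, S_12=7
t=12: S=7, d=6, jump=0, S_13=7
t=13: S=7, d=1, jump=0, S_14=7
t=14: S=7, d=5, jump=0, S_15=7
t=15: S=7, d=3, jump=0, S_16=7

7


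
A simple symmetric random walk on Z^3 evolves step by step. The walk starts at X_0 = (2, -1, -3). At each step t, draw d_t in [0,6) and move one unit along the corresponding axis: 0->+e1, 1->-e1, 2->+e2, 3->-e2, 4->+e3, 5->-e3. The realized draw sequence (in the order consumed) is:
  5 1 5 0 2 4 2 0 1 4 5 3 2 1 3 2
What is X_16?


t=0: X=(2, -1, -3), d=5 → -e3, X_1=(2, -1, -4)
t=1: X=(2, -1, -4), d=1 → -e1, X_2=(1, -1, -4)
t=2: X=(1, -1, -4), d=5 → -e3, X_3=(1, -1, -5)
t=3: X=(1, -1, -5), d=0 → +e1, X_4=(2, -1, -5)
t=4: X=(2, -1, -5), d=2 → +e2, X_5=(2, 0, -5)
t=5: X=(2, 0, -5), d=4 → +e3, X_6=(2, 0, -4)
t=6: X=(2, 0, -4), d=2 → +e2, X_7=(2, 1, -4)
t=7: X=(2, 1, -4), d=0 → +e1, X_8=(3, 1, -4)
t=8: X=(3, 1, -4), d=1 → -e1, X_9=(2, 1, -4)
t=9: X=(2, 1, -4), d=4 → +e3, X_10=(2, 1, -3)
t=10: X=(2, 1, -3), d=5 → -e3, X_11=(2, 1, -4)
t=11: X=(2, 1, -4), d=3 → -e2, X_12=(2, 0, -4)
t=12: X=(2, 0, -4), d=2 → +e2, X_13=(2, 1, -4)
t=13: X=(2, 1, -4), d=1 → -e1, X_14=(1, 1, -4)
t=14: X=(1, 1, -4), d=3 → -e2, X_15=(1, 0, -4)
t=15: X=(1, 0, -4), d=2 → +e2, X_16=(1, 1, -4)

(1, 1, -4)


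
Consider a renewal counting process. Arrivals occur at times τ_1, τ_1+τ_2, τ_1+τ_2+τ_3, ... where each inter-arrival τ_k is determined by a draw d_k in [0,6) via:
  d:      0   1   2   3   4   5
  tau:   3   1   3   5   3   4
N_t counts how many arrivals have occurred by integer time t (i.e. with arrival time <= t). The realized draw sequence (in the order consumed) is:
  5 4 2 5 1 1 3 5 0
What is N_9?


draw d_1=5: τ_1=4, arrival time A_1=4
draw d_2=4: τ_2=3, arrival time A_2=7
draw d_3=2: τ_3=3, arrival time A_3=10
draw d_4=5: τ_4=4, arrival time A_4=14
draw d_5=1: τ_5=1, arrival time A_5=15
draw d_6=1: τ_6=1, arrival time A_6=16
draw d_7=3: τ_7=5, arrival time A_7=21
draw d_8=5: τ_8=4, arrival time A_8=25
draw d_9=0: τ_9=3, arrival time A_9=28
N_t over t=0..9: 0:0 1:0 2:0 3:0 4:1 5:1 6:1 7:2 8:2 9:2

2


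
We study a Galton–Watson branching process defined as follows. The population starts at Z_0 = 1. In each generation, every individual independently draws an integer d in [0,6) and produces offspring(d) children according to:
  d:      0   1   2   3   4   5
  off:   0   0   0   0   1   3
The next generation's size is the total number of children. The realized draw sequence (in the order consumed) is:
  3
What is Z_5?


0

gen 0: Z_0=1, draws=[3], offspring=[0], Z_1=0
gen 1: Z_1=0, draws=[], offspring=[], Z_2=0
gen 2: Z_2=0, draws=[], offspring=[], Z_3=0
gen 3: Z_3=0, draws=[], offspring=[], Z_4=0
gen 4: Z_4=0, draws=[], offspring=[], Z_5=0


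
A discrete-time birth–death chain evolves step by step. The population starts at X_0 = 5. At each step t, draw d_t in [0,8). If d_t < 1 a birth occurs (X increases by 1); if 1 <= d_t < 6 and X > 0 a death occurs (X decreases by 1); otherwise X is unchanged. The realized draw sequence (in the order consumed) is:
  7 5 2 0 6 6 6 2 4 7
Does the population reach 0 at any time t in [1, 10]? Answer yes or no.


t=0: X=5, d=7 → hold, X_1=5
t=1: X=5, d=5 → death, X_2=4
t=2: X=4, d=2 → death, X_3=3
t=3: X=3, d=0 → birth, X_4=4
t=4: X=4, d=6 → hold, X_5=4
t=5: X=4, d=6 → hold, X_6=4
t=6: X=4, d=6 → hold, X_7=4
t=7: X=4, d=2 → death, X_8=3
t=8: X=3, d=4 → death, X_9=2
t=9: X=2, d=7 → hold, X_10=2

no


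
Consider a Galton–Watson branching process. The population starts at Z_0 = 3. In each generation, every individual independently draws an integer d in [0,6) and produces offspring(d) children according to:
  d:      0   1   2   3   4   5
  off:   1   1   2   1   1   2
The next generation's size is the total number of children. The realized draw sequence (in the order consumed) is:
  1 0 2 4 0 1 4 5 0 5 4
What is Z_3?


gen 0: Z_0=3, draws=[1, 0, 2], offspring=[1, 1, 2], Z_1=4
gen 1: Z_1=4, draws=[4, 0, 1, 4], offspring=[1, 1, 1, 1], Z_2=4
gen 2: Z_2=4, draws=[5, 0, 5, 4], offspring=[2, 1, 2, 1], Z_3=6

6


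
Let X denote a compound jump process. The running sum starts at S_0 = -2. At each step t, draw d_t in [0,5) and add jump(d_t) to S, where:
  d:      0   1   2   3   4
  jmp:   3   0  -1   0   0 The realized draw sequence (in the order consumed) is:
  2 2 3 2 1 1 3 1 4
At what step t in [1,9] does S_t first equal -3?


1

t=0: S=-2, d=2, jump=-1, S_1=-3
t=1: S=-3, d=2, jump=-1, S_2=-4
t=2: S=-4, d=3, jump=0, S_3=-4
t=3: S=-4, d=2, jump=-1, S_4=-5
t=4: S=-5, d=1, jump=0, S_5=-5
t=5: S=-5, d=1, jump=0, S_6=-5
t=6: S=-5, d=3, jump=0, S_7=-5
t=7: S=-5, d=1, jump=0, S_8=-5
t=8: S=-5, d=4, jump=0, S_9=-5


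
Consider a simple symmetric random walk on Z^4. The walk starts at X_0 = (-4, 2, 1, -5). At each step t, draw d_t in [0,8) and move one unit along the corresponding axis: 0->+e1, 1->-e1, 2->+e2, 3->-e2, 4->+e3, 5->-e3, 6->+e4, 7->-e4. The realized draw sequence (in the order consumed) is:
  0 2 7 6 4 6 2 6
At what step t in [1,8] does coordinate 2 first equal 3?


2

t=0: X=(-4, 2, 1, -5), d=0 → +e1, X_1=(-3, 2, 1, -5)
t=1: X=(-3, 2, 1, -5), d=2 → +e2, X_2=(-3, 3, 1, -5)
t=2: X=(-3, 3, 1, -5), d=7 → -e4, X_3=(-3, 3, 1, -6)
t=3: X=(-3, 3, 1, -6), d=6 → +e4, X_4=(-3, 3, 1, -5)
t=4: X=(-3, 3, 1, -5), d=4 → +e3, X_5=(-3, 3, 2, -5)
t=5: X=(-3, 3, 2, -5), d=6 → +e4, X_6=(-3, 3, 2, -4)
t=6: X=(-3, 3, 2, -4), d=2 → +e2, X_7=(-3, 4, 2, -4)
t=7: X=(-3, 4, 2, -4), d=6 → +e4, X_8=(-3, 4, 2, -3)


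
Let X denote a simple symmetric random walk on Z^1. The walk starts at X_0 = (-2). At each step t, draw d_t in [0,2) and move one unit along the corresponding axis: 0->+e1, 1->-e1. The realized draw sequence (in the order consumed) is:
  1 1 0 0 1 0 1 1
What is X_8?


t=0: X=(-2), d=1 → -e1, X_1=(-3)
t=1: X=(-3), d=1 → -e1, X_2=(-4)
t=2: X=(-4), d=0 → +e1, X_3=(-3)
t=3: X=(-3), d=0 → +e1, X_4=(-2)
t=4: X=(-2), d=1 → -e1, X_5=(-3)
t=5: X=(-3), d=0 → +e1, X_6=(-2)
t=6: X=(-2), d=1 → -e1, X_7=(-3)
t=7: X=(-3), d=1 → -e1, X_8=(-4)

(-4)


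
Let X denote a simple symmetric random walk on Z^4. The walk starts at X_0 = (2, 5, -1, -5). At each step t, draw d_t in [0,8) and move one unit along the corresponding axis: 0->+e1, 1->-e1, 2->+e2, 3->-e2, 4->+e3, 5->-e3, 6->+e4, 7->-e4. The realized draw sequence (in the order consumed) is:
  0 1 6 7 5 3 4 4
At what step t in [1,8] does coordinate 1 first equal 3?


t=0: X=(2, 5, -1, -5), d=0 → +e1, X_1=(3, 5, -1, -5)
t=1: X=(3, 5, -1, -5), d=1 → -e1, X_2=(2, 5, -1, -5)
t=2: X=(2, 5, -1, -5), d=6 → +e4, X_3=(2, 5, -1, -4)
t=3: X=(2, 5, -1, -4), d=7 → -e4, X_4=(2, 5, -1, -5)
t=4: X=(2, 5, -1, -5), d=5 → -e3, X_5=(2, 5, -2, -5)
t=5: X=(2, 5, -2, -5), d=3 → -e2, X_6=(2, 4, -2, -5)
t=6: X=(2, 4, -2, -5), d=4 → +e3, X_7=(2, 4, -1, -5)
t=7: X=(2, 4, -1, -5), d=4 → +e3, X_8=(2, 4, 0, -5)

1


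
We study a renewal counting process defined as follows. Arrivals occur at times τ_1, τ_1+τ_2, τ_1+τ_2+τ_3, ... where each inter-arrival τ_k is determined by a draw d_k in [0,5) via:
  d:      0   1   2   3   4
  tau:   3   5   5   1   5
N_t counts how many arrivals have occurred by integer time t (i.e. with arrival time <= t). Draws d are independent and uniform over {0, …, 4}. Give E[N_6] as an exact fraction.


Inter-arrival values over d=0..4: [3, 5, 5, 1, 5]
Each d has probability 1/5, so the pmf of τ is: f(1) = 1/5, f(3) = 1/5, f(5) = 3/5
Renewal equation for m(n) = E[N_n]: condition on τ_1 = k (if k <= n, one arrival plus a fresh copy on the remaining n−k steps): m(n) = F(n) + Σ_{k<=n} f(k)·m(n−k), where F(n) = P(τ <= n) and m(0) = 0
m(1) = F(1) = 1/5
m(2) = F(2) + f(1)·m(1) = 1/5 + 1/5·1/5 = 6/25
m(3) = F(3) + f(1)·m(2) = 2/5 + 1/5·6/25 = 56/125
m(4) = F(4) + f(1)·m(3) + f(3)·m(1) = 2/5 + 1/5·56/125 + 1/5·1/5 = 331/625
m(5) = F(5) + f(1)·m(4) + f(3)·m(2) = 1 + 1/5·331/625 + 1/5·6/25 = 3606/3125
m(6) = F(6) + f(1)·m(5) + f(3)·m(3) + f(5)·m(1) = 1 + 1/5·3606/3125 + 1/5·56/125 + 3/5·1/5 = 22506/15625
E[N_6] = m(6) = 22506/15625

22506/15625


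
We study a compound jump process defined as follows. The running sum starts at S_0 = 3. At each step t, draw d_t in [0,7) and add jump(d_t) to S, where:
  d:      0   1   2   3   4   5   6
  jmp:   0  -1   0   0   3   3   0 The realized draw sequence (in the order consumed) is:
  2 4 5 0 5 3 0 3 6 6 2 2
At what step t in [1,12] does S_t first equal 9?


t=0: S=3, d=2, jump=0, S_1=3
t=1: S=3, d=4, jump=3, S_2=6
t=2: S=6, d=5, jump=3, S_3=9
t=3: S=9, d=0, jump=0, S_4=9
t=4: S=9, d=5, jump=3, S_5=12
t=5: S=12, d=3, jump=0, S_6=12
t=6: S=12, d=0, jump=0, S_7=12
t=7: S=12, d=3, jump=0, S_8=12
t=8: S=12, d=6, jump=0, S_9=12
t=9: S=12, d=6, jump=0, S_10=12
t=10: S=12, d=2, jump=0, S_11=12
t=11: S=12, d=2, jump=0, S_12=12

3


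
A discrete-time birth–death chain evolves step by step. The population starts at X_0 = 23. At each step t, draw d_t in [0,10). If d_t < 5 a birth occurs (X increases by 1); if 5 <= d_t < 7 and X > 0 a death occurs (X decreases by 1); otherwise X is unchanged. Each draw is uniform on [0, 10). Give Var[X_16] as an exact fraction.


X can drop by at most 1 per step and X_0 = 23 > T = 16, so X_t >= 23 − t >= 7 > 0 for every t <= 16: the floor at 0 (the 'and X > 0' condition) never binds. Hence X_16 = X_0 + Σ_{t<16} Y_t with i.i.d. increments Y_t = y(d_t) ∈ {+1, −1, 0}.
Outcome values over d=0..9: [1, 1, 1, 1, 1, -1, -1, 0, 0, 0]
Σy = 3, Σy² = 7, M = 10
μ = 3/10 = 3/10,  σ² = 7/10 − (3/10)² = 61/100
Independent increments: Var[X_16] = 16·σ² = 16·(61/100) = 244/25

244/25


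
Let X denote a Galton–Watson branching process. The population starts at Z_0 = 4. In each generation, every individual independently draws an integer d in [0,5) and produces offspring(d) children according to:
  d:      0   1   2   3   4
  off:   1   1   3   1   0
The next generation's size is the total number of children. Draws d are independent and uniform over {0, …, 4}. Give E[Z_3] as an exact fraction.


864/125

Outcome values over d=0..4: [1, 1, 3, 1, 0]
Σy = 6, Σy² = 12, M = 5
μ = 6/5 = 6/5,  σ² = 12/5 − (6/5)² = 24/25
E[Z_0] = 4
E[Z_1] = 6/5·E[Z_0] = 24/5
E[Z_2] = 6/5·E[Z_1] = 144/25
E[Z_3] = 6/5·E[Z_2] = 864/125


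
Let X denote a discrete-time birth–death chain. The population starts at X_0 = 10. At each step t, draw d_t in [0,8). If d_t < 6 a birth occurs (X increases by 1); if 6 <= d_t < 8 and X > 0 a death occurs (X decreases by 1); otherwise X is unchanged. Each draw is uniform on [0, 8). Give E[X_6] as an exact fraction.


X can drop by at most 1 per step and X_0 = 10 > T = 6, so X_t >= 10 − t >= 4 > 0 for every t <= 6: the floor at 0 (the 'and X > 0' condition) never binds. Hence X_6 = X_0 + Σ_{t<6} Y_t with i.i.d. increments Y_t = y(d_t) ∈ {+1, −1, 0}.
Outcome values over d=0..7: [1, 1, 1, 1, 1, 1, -1, -1]
Σy = 4, Σy² = 8, M = 8
μ = 4/8 = 1/2,  σ² = 8/8 − (1/2)² = 3/4
E[X_6] = 10 + 6·(1/2) = 13

13


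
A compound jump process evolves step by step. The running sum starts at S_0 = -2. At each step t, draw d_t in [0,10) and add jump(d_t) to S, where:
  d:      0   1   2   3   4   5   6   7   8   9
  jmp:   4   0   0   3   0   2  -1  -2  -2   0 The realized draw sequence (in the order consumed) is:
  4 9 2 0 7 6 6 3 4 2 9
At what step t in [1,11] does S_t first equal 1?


8

t=0: S=-2, d=4, jump=0, S_1=-2
t=1: S=-2, d=9, jump=0, S_2=-2
t=2: S=-2, d=2, jump=0, S_3=-2
t=3: S=-2, d=0, jump=4, S_4=2
t=4: S=2, d=7, jump=-2, S_5=0
t=5: S=0, d=6, jump=-1, S_6=-1
t=6: S=-1, d=6, jump=-1, S_7=-2
t=7: S=-2, d=3, jump=3, S_8=1
t=8: S=1, d=4, jump=0, S_9=1
t=9: S=1, d=2, jump=0, S_10=1
t=10: S=1, d=9, jump=0, S_11=1


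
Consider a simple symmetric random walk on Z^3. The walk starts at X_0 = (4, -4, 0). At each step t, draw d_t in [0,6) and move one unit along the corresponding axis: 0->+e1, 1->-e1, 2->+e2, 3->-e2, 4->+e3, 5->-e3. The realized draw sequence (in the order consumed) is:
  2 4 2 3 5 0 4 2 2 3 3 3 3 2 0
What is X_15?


(6, -4, 1)

t=0: X=(4, -4, 0), d=2 → +e2, X_1=(4, -3, 0)
t=1: X=(4, -3, 0), d=4 → +e3, X_2=(4, -3, 1)
t=2: X=(4, -3, 1), d=2 → +e2, X_3=(4, -2, 1)
t=3: X=(4, -2, 1), d=3 → -e2, X_4=(4, -3, 1)
t=4: X=(4, -3, 1), d=5 → -e3, X_5=(4, -3, 0)
t=5: X=(4, -3, 0), d=0 → +e1, X_6=(5, -3, 0)
t=6: X=(5, -3, 0), d=4 → +e3, X_7=(5, -3, 1)
t=7: X=(5, -3, 1), d=2 → +e2, X_8=(5, -2, 1)
t=8: X=(5, -2, 1), d=2 → +e2, X_9=(5, -1, 1)
t=9: X=(5, -1, 1), d=3 → -e2, X_10=(5, -2, 1)
t=10: X=(5, -2, 1), d=3 → -e2, X_11=(5, -3, 1)
t=11: X=(5, -3, 1), d=3 → -e2, X_12=(5, -4, 1)
t=12: X=(5, -4, 1), d=3 → -e2, X_13=(5, -5, 1)
t=13: X=(5, -5, 1), d=2 → +e2, X_14=(5, -4, 1)
t=14: X=(5, -4, 1), d=0 → +e1, X_15=(6, -4, 1)


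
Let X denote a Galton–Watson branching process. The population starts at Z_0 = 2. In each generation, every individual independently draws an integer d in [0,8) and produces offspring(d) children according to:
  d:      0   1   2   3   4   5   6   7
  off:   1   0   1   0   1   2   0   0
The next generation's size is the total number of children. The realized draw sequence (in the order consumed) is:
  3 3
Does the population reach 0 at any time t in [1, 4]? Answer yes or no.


gen 0: Z_0=2, draws=[3, 3], offspring=[0, 0], Z_1=0
gen 1: Z_1=0, draws=[], offspring=[], Z_2=0
gen 2: Z_2=0, draws=[], offspring=[], Z_3=0
gen 3: Z_3=0, draws=[], offspring=[], Z_4=0

yes


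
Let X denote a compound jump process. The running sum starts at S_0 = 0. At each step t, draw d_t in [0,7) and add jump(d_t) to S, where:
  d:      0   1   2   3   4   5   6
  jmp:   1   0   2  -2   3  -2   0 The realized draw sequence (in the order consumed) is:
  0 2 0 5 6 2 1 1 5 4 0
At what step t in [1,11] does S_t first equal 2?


t=0: S=0, d=0, jump=1, S_1=1
t=1: S=1, d=2, jump=2, S_2=3
t=2: S=3, d=0, jump=1, S_3=4
t=3: S=4, d=5, jump=-2, S_4=2
t=4: S=2, d=6, jump=0, S_5=2
t=5: S=2, d=2, jump=2, S_6=4
t=6: S=4, d=1, jump=0, S_7=4
t=7: S=4, d=1, jump=0, S_8=4
t=8: S=4, d=5, jump=-2, S_9=2
t=9: S=2, d=4, jump=3, S_10=5
t=10: S=5, d=0, jump=1, S_11=6

4


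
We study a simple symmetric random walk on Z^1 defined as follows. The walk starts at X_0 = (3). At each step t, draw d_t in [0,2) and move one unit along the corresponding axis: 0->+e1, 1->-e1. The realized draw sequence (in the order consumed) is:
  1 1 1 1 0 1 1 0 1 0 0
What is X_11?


t=0: X=(3), d=1 → -e1, X_1=(2)
t=1: X=(2), d=1 → -e1, X_2=(1)
t=2: X=(1), d=1 → -e1, X_3=(0)
t=3: X=(0), d=1 → -e1, X_4=(-1)
t=4: X=(-1), d=0 → +e1, X_5=(0)
t=5: X=(0), d=1 → -e1, X_6=(-1)
t=6: X=(-1), d=1 → -e1, X_7=(-2)
t=7: X=(-2), d=0 → +e1, X_8=(-1)
t=8: X=(-1), d=1 → -e1, X_9=(-2)
t=9: X=(-2), d=0 → +e1, X_10=(-1)
t=10: X=(-1), d=0 → +e1, X_11=(0)

(0)


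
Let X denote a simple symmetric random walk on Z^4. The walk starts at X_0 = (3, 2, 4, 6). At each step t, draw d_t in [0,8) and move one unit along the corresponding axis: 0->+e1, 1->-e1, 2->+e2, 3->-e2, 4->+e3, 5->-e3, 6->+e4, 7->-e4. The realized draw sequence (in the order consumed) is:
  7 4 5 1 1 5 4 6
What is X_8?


(1, 2, 4, 6)

t=0: X=(3, 2, 4, 6), d=7 → -e4, X_1=(3, 2, 4, 5)
t=1: X=(3, 2, 4, 5), d=4 → +e3, X_2=(3, 2, 5, 5)
t=2: X=(3, 2, 5, 5), d=5 → -e3, X_3=(3, 2, 4, 5)
t=3: X=(3, 2, 4, 5), d=1 → -e1, X_4=(2, 2, 4, 5)
t=4: X=(2, 2, 4, 5), d=1 → -e1, X_5=(1, 2, 4, 5)
t=5: X=(1, 2, 4, 5), d=5 → -e3, X_6=(1, 2, 3, 5)
t=6: X=(1, 2, 3, 5), d=4 → +e3, X_7=(1, 2, 4, 5)
t=7: X=(1, 2, 4, 5), d=6 → +e4, X_8=(1, 2, 4, 6)


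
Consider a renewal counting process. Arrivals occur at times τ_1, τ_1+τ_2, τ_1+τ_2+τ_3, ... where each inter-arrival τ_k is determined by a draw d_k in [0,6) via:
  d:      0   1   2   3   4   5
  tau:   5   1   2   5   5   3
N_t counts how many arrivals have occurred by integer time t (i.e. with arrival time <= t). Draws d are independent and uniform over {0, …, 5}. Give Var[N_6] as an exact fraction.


Inter-arrival values over d=0..5: [5, 1, 2, 5, 5, 3]
Each d has probability 1/6, so the pmf of τ is: f(1) = 1/6, f(2) = 1/6, f(3) = 1/6, f(5) = 1/2
Let p_n(j) = P(N_n = j), with p_0 = [1]. Condition on τ_1: p_n(0) = P(τ > n), and for j >= 1, p_n(j) = Σ_{k<=n} f(k)·p_{n−k}(j−1)
p_1 = [5/6, 1/6]  (j = 0..1)
p_2 = [2/3, 11/36, 1/36]  (j = 0..2)
p_3 = [1/2, 5/12, 17/216, 1/216]  (j = 0..3)
p_4 = [1/2, 1/3, 4/27, 23/1296, 1/1296]  (j = 0..4)
p_5 = [0, 7/9, 19/108, 55/1296, 29/7776, 1/7776]  (j = 0..5)
p_6 = [0, 7/12, 73/216, 29/432, 7/648, 35/46656, 1/46656]  (j = 0..6)
E[N_6] = Σ j·p_6(j) = 70345/46656;  E[N_6²] = Σ j²·p_6(j) = 127451/46656
Var[N_6] = 127451/46656 − (70345/46656)² = 997934831/2176782336

997934831/2176782336


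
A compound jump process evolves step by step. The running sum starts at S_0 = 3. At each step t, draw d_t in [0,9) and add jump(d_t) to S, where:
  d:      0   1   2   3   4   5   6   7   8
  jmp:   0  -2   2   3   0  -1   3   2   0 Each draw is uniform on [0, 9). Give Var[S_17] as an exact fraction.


Outcome values over d=0..8: [0, -2, 2, 3, 0, -1, 3, 2, 0]
Σy = 7, Σy² = 31, M = 9
μ = 7/9 = 7/9,  σ² = 31/9 − (7/9)² = 230/81
Independent increments: Var[S_17] = 17·σ² = 17·(230/81) = 3910/81

3910/81


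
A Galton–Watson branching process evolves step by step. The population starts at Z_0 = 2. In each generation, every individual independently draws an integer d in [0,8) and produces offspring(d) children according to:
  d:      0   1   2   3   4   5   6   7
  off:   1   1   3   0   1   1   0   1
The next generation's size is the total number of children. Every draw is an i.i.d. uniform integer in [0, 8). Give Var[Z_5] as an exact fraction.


Outcome values over d=0..7: [1, 1, 3, 0, 1, 1, 0, 1]
Σy = 8, Σy² = 14, M = 8
μ = 8/8 = 1,  σ² = 14/8 − (1)² = 3/4
V_0 = 0, E_0 = 2
V_1 = 3/4·E_0 + (1)²·V_0 = 3/2;  E_1 = 2
V_2 = 3/4·E_1 + (1)²·V_1 = 3;  E_2 = 2
V_3 = 3/4·E_2 + (1)²·V_2 = 9/2;  E_3 = 2
V_4 = 3/4·E_3 + (1)²·V_3 = 6;  E_4 = 2
V_5 = 3/4·E_4 + (1)²·V_4 = 15/2;  E_5 = 2

15/2


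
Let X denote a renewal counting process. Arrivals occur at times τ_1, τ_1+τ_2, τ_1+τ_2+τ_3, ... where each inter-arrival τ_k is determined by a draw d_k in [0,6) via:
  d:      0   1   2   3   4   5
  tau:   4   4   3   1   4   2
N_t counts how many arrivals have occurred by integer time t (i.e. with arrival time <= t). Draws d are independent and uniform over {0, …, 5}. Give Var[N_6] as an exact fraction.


Inter-arrival values over d=0..5: [4, 4, 3, 1, 4, 2]
Each d has probability 1/6, so the pmf of τ is: f(1) = 1/6, f(2) = 1/6, f(3) = 1/6, f(4) = 1/2
Let p_n(j) = P(N_n = j), with p_0 = [1]. Condition on τ_1: p_n(0) = P(τ > n), and for j >= 1, p_n(j) = Σ_{k<=n} f(k)·p_{n−k}(j−1)
p_1 = [5/6, 1/6]  (j = 0..1)
p_2 = [2/3, 11/36, 1/36]  (j = 0..2)
p_3 = [1/2, 5/12, 17/216, 1/216]  (j = 0..3)
p_4 = [0, 5/6, 4/27, 23/1296, 1/1296]  (j = 0..4)
p_5 = [0, 11/18, 37/108, 55/1296, 29/7776, 1/7776]  (j = 0..5)
p_6 = [0, 5/12, 25/54, 47/432, 7/648, 35/46656, 1/46656]  (j = 0..6)
E[N_6] = Σ j·p_6(j) = 80065/46656;  E[N_6²] = Σ j²·p_6(j) = 160499/46656
Var[N_6] = 160499/46656 − (80065/46656)² = 1077837119/2176782336

1077837119/2176782336


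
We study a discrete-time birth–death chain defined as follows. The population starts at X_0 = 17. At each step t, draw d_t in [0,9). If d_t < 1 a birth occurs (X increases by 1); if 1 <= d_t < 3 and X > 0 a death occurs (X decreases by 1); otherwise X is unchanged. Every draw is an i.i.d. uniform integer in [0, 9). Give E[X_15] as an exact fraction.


46/3

X can drop by at most 1 per step and X_0 = 17 > T = 15, so X_t >= 17 − t >= 2 > 0 for every t <= 15: the floor at 0 (the 'and X > 0' condition) never binds. Hence X_15 = X_0 + Σ_{t<15} Y_t with i.i.d. increments Y_t = y(d_t) ∈ {+1, −1, 0}.
Outcome values over d=0..8: [1, -1, -1, 0, 0, 0, 0, 0, 0]
Σy = -1, Σy² = 3, M = 9
μ = -1/9 = -1/9,  σ² = 3/9 − (-1/9)² = 26/81
E[X_15] = 17 + 15·(-1/9) = 46/3


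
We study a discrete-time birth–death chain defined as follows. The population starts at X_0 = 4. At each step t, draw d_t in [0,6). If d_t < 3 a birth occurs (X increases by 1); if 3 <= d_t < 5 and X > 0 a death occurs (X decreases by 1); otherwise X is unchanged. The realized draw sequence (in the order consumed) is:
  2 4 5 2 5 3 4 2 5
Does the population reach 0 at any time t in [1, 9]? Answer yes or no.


t=0: X=4, d=2 → birth, X_1=5
t=1: X=5, d=4 → death, X_2=4
t=2: X=4, d=5 → hold, X_3=4
t=3: X=4, d=2 → birth, X_4=5
t=4: X=5, d=5 → hold, X_5=5
t=5: X=5, d=3 → death, X_6=4
t=6: X=4, d=4 → death, X_7=3
t=7: X=3, d=2 → birth, X_8=4
t=8: X=4, d=5 → hold, X_9=4

no


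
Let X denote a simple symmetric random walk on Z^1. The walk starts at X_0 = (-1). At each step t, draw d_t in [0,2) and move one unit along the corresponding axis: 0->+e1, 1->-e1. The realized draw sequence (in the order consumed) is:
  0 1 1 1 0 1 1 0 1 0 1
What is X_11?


t=0: X=(-1), d=0 → +e1, X_1=(0)
t=1: X=(0), d=1 → -e1, X_2=(-1)
t=2: X=(-1), d=1 → -e1, X_3=(-2)
t=3: X=(-2), d=1 → -e1, X_4=(-3)
t=4: X=(-3), d=0 → +e1, X_5=(-2)
t=5: X=(-2), d=1 → -e1, X_6=(-3)
t=6: X=(-3), d=1 → -e1, X_7=(-4)
t=7: X=(-4), d=0 → +e1, X_8=(-3)
t=8: X=(-3), d=1 → -e1, X_9=(-4)
t=9: X=(-4), d=0 → +e1, X_10=(-3)
t=10: X=(-3), d=1 → -e1, X_11=(-4)

(-4)


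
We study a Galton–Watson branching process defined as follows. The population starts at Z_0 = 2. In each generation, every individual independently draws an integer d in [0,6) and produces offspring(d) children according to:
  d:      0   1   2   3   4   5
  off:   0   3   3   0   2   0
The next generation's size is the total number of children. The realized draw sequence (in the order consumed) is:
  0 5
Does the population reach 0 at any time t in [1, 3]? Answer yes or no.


gen 0: Z_0=2, draws=[0, 5], offspring=[0, 0], Z_1=0
gen 1: Z_1=0, draws=[], offspring=[], Z_2=0
gen 2: Z_2=0, draws=[], offspring=[], Z_3=0

yes


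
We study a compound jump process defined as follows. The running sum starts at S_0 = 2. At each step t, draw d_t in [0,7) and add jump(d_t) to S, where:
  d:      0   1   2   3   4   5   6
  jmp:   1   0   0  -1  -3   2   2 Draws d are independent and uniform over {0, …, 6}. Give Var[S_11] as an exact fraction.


1452/49

Outcome values over d=0..6: [1, 0, 0, -1, -3, 2, 2]
Σy = 1, Σy² = 19, M = 7
μ = 1/7 = 1/7,  σ² = 19/7 − (1/7)² = 132/49
Independent increments: Var[S_11] = 11·σ² = 11·(132/49) = 1452/49


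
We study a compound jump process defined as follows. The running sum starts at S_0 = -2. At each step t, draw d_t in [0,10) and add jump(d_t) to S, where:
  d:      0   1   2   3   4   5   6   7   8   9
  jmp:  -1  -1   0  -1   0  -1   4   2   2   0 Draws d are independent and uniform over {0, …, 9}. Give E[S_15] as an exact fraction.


Outcome values over d=0..9: [-1, -1, 0, -1, 0, -1, 4, 2, 2, 0]
Σy = 4, Σy² = 28, M = 10
μ = 4/10 = 2/5,  σ² = 28/10 − (2/5)² = 66/25
E[S_15] = -2 + 15·(2/5) = 4

4


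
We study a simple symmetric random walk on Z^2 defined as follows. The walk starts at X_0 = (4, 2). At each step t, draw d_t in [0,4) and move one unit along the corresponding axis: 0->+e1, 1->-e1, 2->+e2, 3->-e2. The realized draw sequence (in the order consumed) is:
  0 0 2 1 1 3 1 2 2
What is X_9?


t=0: X=(4, 2), d=0 → +e1, X_1=(5, 2)
t=1: X=(5, 2), d=0 → +e1, X_2=(6, 2)
t=2: X=(6, 2), d=2 → +e2, X_3=(6, 3)
t=3: X=(6, 3), d=1 → -e1, X_4=(5, 3)
t=4: X=(5, 3), d=1 → -e1, X_5=(4, 3)
t=5: X=(4, 3), d=3 → -e2, X_6=(4, 2)
t=6: X=(4, 2), d=1 → -e1, X_7=(3, 2)
t=7: X=(3, 2), d=2 → +e2, X_8=(3, 3)
t=8: X=(3, 3), d=2 → +e2, X_9=(3, 4)

(3, 4)


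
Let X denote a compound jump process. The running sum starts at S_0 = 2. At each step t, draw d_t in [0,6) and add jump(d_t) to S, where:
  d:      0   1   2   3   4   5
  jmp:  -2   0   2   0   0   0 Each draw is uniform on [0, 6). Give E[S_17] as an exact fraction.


Outcome values over d=0..5: [-2, 0, 2, 0, 0, 0]
Σy = 0, Σy² = 8, M = 6
μ = 0/6 = 0,  σ² = 8/6 − (0)² = 4/3
E[S_17] = 2 + 17·(0) = 2

2


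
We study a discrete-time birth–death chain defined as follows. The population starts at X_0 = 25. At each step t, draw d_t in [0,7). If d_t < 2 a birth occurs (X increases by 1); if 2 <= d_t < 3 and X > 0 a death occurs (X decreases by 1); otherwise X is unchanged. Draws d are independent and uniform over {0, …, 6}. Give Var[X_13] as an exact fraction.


X can drop by at most 1 per step and X_0 = 25 > T = 13, so X_t >= 25 − t >= 12 > 0 for every t <= 13: the floor at 0 (the 'and X > 0' condition) never binds. Hence X_13 = X_0 + Σ_{t<13} Y_t with i.i.d. increments Y_t = y(d_t) ∈ {+1, −1, 0}.
Outcome values over d=0..6: [1, 1, -1, 0, 0, 0, 0]
Σy = 1, Σy² = 3, M = 7
μ = 1/7 = 1/7,  σ² = 3/7 − (1/7)² = 20/49
Independent increments: Var[X_13] = 13·σ² = 13·(20/49) = 260/49

260/49
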